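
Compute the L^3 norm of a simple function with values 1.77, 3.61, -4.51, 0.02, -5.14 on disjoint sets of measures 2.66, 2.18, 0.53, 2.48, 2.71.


Step 1: Compute |f_i|^3 for each value:
  |1.77|^3 = 5.545233
  |3.61|^3 = 47.045881
  |-4.51|^3 = 91.733851
  |0.02|^3 = 8.000000e-06
  |-5.14|^3 = 135.796744
Step 2: Multiply by measures and sum:
  5.545233 * 2.66 = 14.75032
  47.045881 * 2.18 = 102.560021
  91.733851 * 0.53 = 48.618941
  8.000000e-06 * 2.48 = 1.984000e-05
  135.796744 * 2.71 = 368.009176
Sum = 14.75032 + 102.560021 + 48.618941 + 1.984000e-05 + 368.009176 = 533.938477
Step 3: Take the p-th root:
||f||_3 = (533.938477)^(1/3) = 8.112669


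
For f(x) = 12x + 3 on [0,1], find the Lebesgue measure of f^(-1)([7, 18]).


f^(-1)([7, 18]) = {x : 7 <= 12x + 3 <= 18}
Solving: (7 - 3)/12 <= x <= (18 - 3)/12
= [0.333333, 1.25]
Intersecting with [0,1]: [0.333333, 1]
Measure = 1 - 0.333333 = 0.666667


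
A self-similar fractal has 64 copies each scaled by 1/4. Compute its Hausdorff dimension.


For a self-similar set with N copies scaled by 1/r:
dim_H = log(N)/log(r) = log(64)/log(4)
= 4.158883/1.386294
= 3


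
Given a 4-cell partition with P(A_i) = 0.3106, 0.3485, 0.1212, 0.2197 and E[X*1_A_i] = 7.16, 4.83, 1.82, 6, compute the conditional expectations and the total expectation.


For each cell A_i: E[X|A_i] = E[X*1_A_i] / P(A_i)
Step 1: E[X|A_1] = 7.16 / 0.3106 = 23.052157
Step 2: E[X|A_2] = 4.83 / 0.3485 = 13.859397
Step 3: E[X|A_3] = 1.82 / 0.1212 = 15.016502
Step 4: E[X|A_4] = 6 / 0.2197 = 27.309968
Verification: E[X] = sum E[X*1_A_i] = 7.16 + 4.83 + 1.82 + 6 = 19.81


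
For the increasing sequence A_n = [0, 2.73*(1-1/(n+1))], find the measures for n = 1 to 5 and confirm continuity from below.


By continuity of measure from below: if A_n increases to A, then m(A_n) -> m(A).
Here A = [0, 2.73], so m(A) = 2.73
Step 1: a_1 = 2.73*(1 - 1/2) = 1.365, m(A_1) = 1.365
Step 2: a_2 = 2.73*(1 - 1/3) = 1.82, m(A_2) = 1.82
Step 3: a_3 = 2.73*(1 - 1/4) = 2.0475, m(A_3) = 2.0475
Step 4: a_4 = 2.73*(1 - 1/5) = 2.184, m(A_4) = 2.184
Step 5: a_5 = 2.73*(1 - 1/6) = 2.275, m(A_5) = 2.275
Limit: m(A_n) -> m([0,2.73]) = 2.73


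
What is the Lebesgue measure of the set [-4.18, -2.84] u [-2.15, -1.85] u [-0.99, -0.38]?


For pairwise disjoint intervals, m(union) = sum of lengths.
= (-2.84 - -4.18) + (-1.85 - -2.15) + (-0.38 - -0.99)
= 1.34 + 0.3 + 0.61
= 2.25


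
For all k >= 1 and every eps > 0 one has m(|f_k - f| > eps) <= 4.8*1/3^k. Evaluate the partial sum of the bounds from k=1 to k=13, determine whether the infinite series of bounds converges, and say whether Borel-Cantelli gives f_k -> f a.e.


Step 1: List the terms 4.8*1/3^k for k = 1 to 13:
  k=1: 1.6
  k=2: 0.533333
  k=3: 0.177778
  k=4: 0.059259
  k=5: 0.019753
  k=6: 0.006584
  k=7: 0.002195
  k=8: 7.315958e-04
  k=9: 2.438653e-04
  k=10: 8.128842e-05
  k=11: 2.709614e-05
  k=12: 9.032047e-06
  k=13: 3.010682e-06
Step 2: Partial sum = 1.6 + 0.533333 + 0.177778 + 0.059259 + 0.019753 + 0.006584 + 0.002195 + 7.315958e-04 + 2.438653e-04 + 8.128842e-05 + 2.709614e-05 + 9.032047e-06 + 3.010682e-06
     = 2.399998
Step 3: The full series sum_(k>=1) 4.8*1/3^k converges (geometric series with ratio 1/3 < 1; a constant multiple of a convergent series converges).
Step 4: Fix eps > 0. Since sum_k m(|f_k - f| > eps) < infinity, the Borel-Cantelli lemma gives
        m(limsup_k {|f_k - f| > eps}) = 0, i.e. for a.e. x, |f_k(x) - f(x)| <= eps for all large k.
        Applying this with eps = 1/j for j = 1, 2, ... and intersecting the countably many full-measure sets,
        for a.e. x we get limsup_k |f_k(x) - f(x)| <= 1/j for every j, hence f_k -> f almost everywhere.
Conclusion: series converges; Borel-Cantelli yields f_k -> f a.e.


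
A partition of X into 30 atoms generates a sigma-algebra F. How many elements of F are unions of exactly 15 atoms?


Each element of F is a union of some subset of the 30 atoms.
Elements that are unions of exactly 15 atoms correspond to 15-element subsets of the 30 atoms.
Count = C(30, 15) = 30! / (15! * 15!) = 155117520.


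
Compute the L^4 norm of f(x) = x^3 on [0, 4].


Step 1: ||f||_4 = (integral_0^4 |x^3|^4 dx)^(1/4)
     = (integral_0^4 x^12 dx)^(1/4)
Step 2: integral_0^4 x^12 dx = [x^13/(13)] from 0 to 4 = 4^13/13
     = 67108864/13 = 5.162220e+06
Step 3: ||f||_4 = (5.162220e+06)^(1/4) = 47.666047


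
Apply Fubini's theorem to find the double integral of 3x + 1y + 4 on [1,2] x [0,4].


By Fubini, integrate in x first, then y.
Step 1: Fix y, integrate over x in [1,2]:
  integral(3x + 1y + 4, x=1..2)
  = 3*(2^2 - 1^2)/2 + (1y + 4)*(2 - 1)
  = 4.5 + (1y + 4)*1
  = 4.5 + 1y + 4
  = 8.5 + 1y
Step 2: Integrate over y in [0,4]:
  integral(8.5 + 1y, y=0..4)
  = 8.5*4 + 1*(4^2 - 0^2)/2
  = 34 + 8
  = 42


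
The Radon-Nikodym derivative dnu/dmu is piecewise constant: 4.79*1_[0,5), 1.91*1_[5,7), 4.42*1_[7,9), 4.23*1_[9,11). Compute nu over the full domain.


Integrate each piece of the Radon-Nikodym derivative:
Step 1: integral_0^5 4.79 dx = 4.79*(5-0) = 4.79*5 = 23.95
Step 2: integral_5^7 1.91 dx = 1.91*(7-5) = 1.91*2 = 3.82
Step 3: integral_7^9 4.42 dx = 4.42*(9-7) = 4.42*2 = 8.84
Step 4: integral_9^11 4.23 dx = 4.23*(11-9) = 4.23*2 = 8.46
Total: 23.95 + 3.82 + 8.84 + 8.46 = 45.07


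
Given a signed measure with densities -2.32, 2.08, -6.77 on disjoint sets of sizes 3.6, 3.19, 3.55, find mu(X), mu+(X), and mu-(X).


Step 1: Compute signed measure on each set:
  Set 1: -2.32 * 3.6 = -8.352
  Set 2: 2.08 * 3.19 = 6.6352
  Set 3: -6.77 * 3.55 = -24.0335
Step 2: Total signed measure = (-8.352) + (6.6352) + (-24.0335)
     = -25.7503
Step 3: Positive part mu+(X) = sum of positive contributions = 6.6352
Step 4: Negative part mu-(X) = |sum of negative contributions| = 32.3855


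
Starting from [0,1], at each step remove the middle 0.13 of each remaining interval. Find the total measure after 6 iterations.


Step 1: At each step, fraction remaining = 1 - 0.13 = 0.87
Step 2: After 6 steps, measure = (0.87)^6
Step 3: Computing the power step by step:
  After step 1: 0.87
  After step 2: 0.7569
  After step 3: 0.658503
  After step 4: 0.572898
  After step 5: 0.498421
  ...
Result = 0.433626


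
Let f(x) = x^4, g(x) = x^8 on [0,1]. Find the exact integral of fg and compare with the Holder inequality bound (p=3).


Step 1: Exact integral of f*g = integral(x^12, 0, 1) = 1/13
     = 0.076923
Step 2: Holder bound with p=3, q=1.5:
  ||f||_p = (integral x^12 dx)^(1/3) = (1/13)^(1/3) = 0.42529
  ||g||_q = (integral x^12 dx)^(1/1.5) = (1/13)^(1/1.5) = 0.180872
Step 3: Holder bound = ||f||_p * ||g||_q = 0.42529 * 0.180872 = 0.076923
Verification: 0.076923 <= 0.076923 (Holder holds)


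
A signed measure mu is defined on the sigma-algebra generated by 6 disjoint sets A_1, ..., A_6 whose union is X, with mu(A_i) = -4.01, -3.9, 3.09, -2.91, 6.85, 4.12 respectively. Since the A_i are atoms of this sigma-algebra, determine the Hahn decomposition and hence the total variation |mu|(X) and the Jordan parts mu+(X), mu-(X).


Step 1: Every measurable set is a union of atoms (the cells / points), so a Hahn decomposition is
  obtained by grouping atoms by sign: P = union of atoms with mu > 0, N = union of the remaining atoms.
  Atoms in P (indices): 3, 5, 6;  atoms in N (indices): 1, 2, 4
  Positive values: 3.09, 6.85, 4.12
  Negative values: -4.01, -3.9, -2.91
Step 2: mu+(X) = mu(P) = sum of positive atom values = 14.06
Step 3: mu-(X) = -mu(N) = sum of |negative atom values| = 10.82
Step 4: |mu|(X) = mu+(X) + mu-(X) = 14.06 + 10.82 = 24.88


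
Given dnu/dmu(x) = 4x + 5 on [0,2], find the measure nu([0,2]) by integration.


nu(A) = integral_A (dnu/dmu) dmu = integral_0^2 (4x + 5) dx
Step 1: Antiderivative F(x) = (4/2)x^2 + 5x
Step 2: F(2) = (4/2)*2^2 + 5*2 = 8 + 10 = 18
Step 3: F(0) = (4/2)*0^2 + 5*0 = 0.0 + 0 = 0.0
Step 4: nu([0,2]) = F(2) - F(0) = 18 - 0.0 = 18


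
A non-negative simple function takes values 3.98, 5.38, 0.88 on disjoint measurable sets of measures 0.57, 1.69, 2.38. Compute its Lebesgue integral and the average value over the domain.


Step 1: Integral = sum(value_i * measure_i)
= 3.98*0.57 + 5.38*1.69 + 0.88*2.38
= 2.2686 + 9.0922 + 2.0944
= 13.4552
Step 2: Total measure of domain = 0.57 + 1.69 + 2.38 = 4.64
Step 3: Average value = 13.4552 / 4.64 = 2.899828


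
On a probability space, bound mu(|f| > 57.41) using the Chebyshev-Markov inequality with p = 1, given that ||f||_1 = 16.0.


Chebyshev/Markov inequality: mu(|f| > eps) <= (||f||_p / eps)^p
Step 1: ||f||_1 / eps = 16.0 / 57.41 = 0.278697
Step 2: Raise to power p = 1:
  (0.278697)^1 = 0.278697
Step 3: Therefore mu(|f| > 57.41) <= 0.278697


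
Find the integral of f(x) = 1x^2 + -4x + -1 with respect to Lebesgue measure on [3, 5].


The Lebesgue integral of a Riemann-integrable function agrees with the Riemann integral.
Antiderivative F(x) = (1/3)x^3 + (-4/2)x^2 + -1x
F(5) = (1/3)*5^3 + (-4/2)*5^2 + -1*5
     = (1/3)*125 + (-4/2)*25 + -1*5
     = 41.666667 + -50 + -5
     = -13.333333
F(3) = -12
Integral = F(5) - F(3) = -13.333333 - -12 = -1.333333


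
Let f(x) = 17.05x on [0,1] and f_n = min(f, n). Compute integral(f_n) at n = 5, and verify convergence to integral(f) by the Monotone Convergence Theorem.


f(x) = 17.05x on [0,1]; f_n(x) = min(17.05x, n). At n = 5:
Step 1: f(x) reaches 5 at x = 5/17.05 = 0.293255
Step 2: integral(f_5) = integral(17.05x, 0, 0.293255) + integral(5, 0.293255, 1)
       = 17.05*0.293255^2/2 + 5*(1 - 0.293255)
       = 0.733138 + 3.533724
       = 4.266862
Step 3: As n -> infinity, f_n increases to f, so by MCT integral(f_n) -> integral(f) = 17.05/2 = 8.525.
Convergence: integral(f_5) = 4.266862 -> 8.525 as n -> infinity


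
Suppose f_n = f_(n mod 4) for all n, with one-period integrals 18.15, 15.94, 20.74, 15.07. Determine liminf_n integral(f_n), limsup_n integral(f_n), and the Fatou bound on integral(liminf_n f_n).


The sequence (integral(f_n)) is periodic with period 4, repeating the values 18.15, 15.94, 20.74, 15.07 indefinitely.
Step 1: For a periodic sequence, every tail (a_m, a_(m+1), ...) contains all 4 period values infinitely often.
Step 2: Hence inf of every tail = min of the period values = min(18.15, 15.94, 20.74, 15.07) = 15.07.
        liminf_n integral(f_n) = sup over m of (inf of tail from m) = 15.07.
Step 3: Similarly sup of every tail = max of the period values = 20.74.
        limsup_n integral(f_n) = 20.74.
Step 4: Fatou's lemma: integral(liminf_n f_n) <= liminf_n integral(f_n) = 15.07.
        So the integral of the pointwise liminf is at most 15.07.


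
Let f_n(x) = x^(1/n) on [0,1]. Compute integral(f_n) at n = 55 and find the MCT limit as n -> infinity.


At n = 55: f_55(x) = x^(1/55).
Step 1: integral(x^(1/55), 0, 1) = [x^(1/55+1) / (1/55+1)] from 0 to 1
     = 1 / (1/55 + 1) = 1 / ((55+1)/55) = 55/(55+1)
     = 55/56 = 0.982143
Step 2: As n -> infinity, f_n(x) = x^(1/n) -> 1 for x in (0,1], and f_n is increasing in n.
By MCT, lim_n integral(f_n) = integral(lim_n f_n) = integral(1, 0, 1) = 1.
Step 3: Verify convergence: 55/56 = 0.982143 -> 1


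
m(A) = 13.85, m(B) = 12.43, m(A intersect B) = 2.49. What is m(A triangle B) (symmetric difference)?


m(A Delta B) = m(A) + m(B) - 2*m(A n B)
= 13.85 + 12.43 - 2*2.49
= 13.85 + 12.43 - 4.98
= 21.3


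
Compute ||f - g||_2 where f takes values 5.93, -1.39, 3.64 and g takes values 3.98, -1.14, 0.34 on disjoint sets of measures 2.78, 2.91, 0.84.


Step 1: Compute differences f_i - g_i:
  5.93 - 3.98 = 1.95
  -1.39 - -1.14 = -0.25
  3.64 - 0.34 = 3.3
Step 2: Compute |diff|^2 * measure for each set:
  |1.95|^2 * 2.78 = 3.8025 * 2.78 = 10.57095
  |-0.25|^2 * 2.91 = 0.0625 * 2.91 = 0.181875
  |3.3|^2 * 0.84 = 10.89 * 0.84 = 9.1476
Step 3: Sum = 19.900425
Step 4: ||f-g||_2 = (19.900425)^(1/2) = 4.460989


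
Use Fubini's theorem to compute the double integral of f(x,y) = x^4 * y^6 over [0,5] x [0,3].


By Fubini's theorem, the double integral factors as a product of single integrals:
Step 1: integral_0^5 x^4 dx = [x^5/5] from 0 to 5
     = 5^5/5 = 625
Step 2: integral_0^3 y^6 dy = [y^7/7] from 0 to 3
     = 3^7/7 = 312.428571
Step 3: Double integral = 625 * 312.428571 = 195267.857143


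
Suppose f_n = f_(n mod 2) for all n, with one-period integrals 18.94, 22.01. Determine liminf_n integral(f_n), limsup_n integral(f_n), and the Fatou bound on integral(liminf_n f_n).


The sequence (integral(f_n)) is periodic with period 2, repeating the values 18.94, 22.01 indefinitely.
Step 1: For a periodic sequence, every tail (a_m, a_(m+1), ...) contains all 2 period values infinitely often.
Step 2: Hence inf of every tail = min of the period values = min(18.94, 22.01) = 18.94.
        liminf_n integral(f_n) = sup over m of (inf of tail from m) = 18.94.
Step 3: Similarly sup of every tail = max of the period values = 22.01.
        limsup_n integral(f_n) = 22.01.
Step 4: Fatou's lemma: integral(liminf_n f_n) <= liminf_n integral(f_n) = 18.94.
        So the integral of the pointwise liminf is at most 18.94.


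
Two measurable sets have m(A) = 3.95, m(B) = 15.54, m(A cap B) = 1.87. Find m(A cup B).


By inclusion-exclusion: m(A u B) = m(A) + m(B) - m(A n B)
= 3.95 + 15.54 - 1.87
= 17.62


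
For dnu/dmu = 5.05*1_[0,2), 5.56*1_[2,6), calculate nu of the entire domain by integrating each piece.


Integrate each piece of the Radon-Nikodym derivative:
Step 1: integral_0^2 5.05 dx = 5.05*(2-0) = 5.05*2 = 10.1
Step 2: integral_2^6 5.56 dx = 5.56*(6-2) = 5.56*4 = 22.24
Total: 10.1 + 22.24 = 32.34


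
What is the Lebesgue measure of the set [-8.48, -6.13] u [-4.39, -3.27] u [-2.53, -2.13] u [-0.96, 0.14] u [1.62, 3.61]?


For pairwise disjoint intervals, m(union) = sum of lengths.
= (-6.13 - -8.48) + (-3.27 - -4.39) + (-2.13 - -2.53) + (0.14 - -0.96) + (3.61 - 1.62)
= 2.35 + 1.12 + 0.4 + 1.1 + 1.99
= 6.96


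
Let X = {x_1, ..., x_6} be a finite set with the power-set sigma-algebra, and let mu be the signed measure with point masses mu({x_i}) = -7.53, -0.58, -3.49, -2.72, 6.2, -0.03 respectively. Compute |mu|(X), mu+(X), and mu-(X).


Step 1: Every measurable set is a union of atoms (the cells / points), so a Hahn decomposition is
  obtained by grouping atoms by sign: P = union of atoms with mu > 0, N = union of the remaining atoms.
  Atoms in P (indices): 5;  atoms in N (indices): 1, 2, 3, 4, 6
  Positive values: 6.2
  Negative values: -7.53, -0.58, -3.49, -2.72, -0.03
Step 2: mu+(X) = mu(P) = sum of positive atom values = 6.2
Step 3: mu-(X) = -mu(N) = sum of |negative atom values| = 14.35
Step 4: |mu|(X) = mu+(X) + mu-(X) = 6.2 + 14.35 = 20.55


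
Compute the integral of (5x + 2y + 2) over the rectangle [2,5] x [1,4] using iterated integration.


By Fubini, integrate in x first, then y.
Step 1: Fix y, integrate over x in [2,5]:
  integral(5x + 2y + 2, x=2..5)
  = 5*(5^2 - 2^2)/2 + (2y + 2)*(5 - 2)
  = 52.5 + (2y + 2)*3
  = 52.5 + 6y + 6
  = 58.5 + 6y
Step 2: Integrate over y in [1,4]:
  integral(58.5 + 6y, y=1..4)
  = 58.5*3 + 6*(4^2 - 1^2)/2
  = 175.5 + 45
  = 220.5


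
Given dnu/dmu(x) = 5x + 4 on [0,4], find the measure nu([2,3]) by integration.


nu(A) = integral_A (dnu/dmu) dmu = integral_2^3 (5x + 4) dx
Step 1: Antiderivative F(x) = (5/2)x^2 + 4x
Step 2: F(3) = (5/2)*3^2 + 4*3 = 22.5 + 12 = 34.5
Step 3: F(2) = (5/2)*2^2 + 4*2 = 10 + 8 = 18
Step 4: nu([2,3]) = F(3) - F(2) = 34.5 - 18 = 16.5


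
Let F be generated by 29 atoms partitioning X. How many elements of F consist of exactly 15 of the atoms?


Each element of F is a union of some subset of the 29 atoms.
Elements that are unions of exactly 15 atoms correspond to 15-element subsets of the 29 atoms.
Count = C(29, 15) = 29! / (15! * 14!) = 77558760.


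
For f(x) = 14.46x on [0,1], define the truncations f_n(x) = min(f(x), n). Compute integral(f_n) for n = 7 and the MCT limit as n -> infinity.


f(x) = 14.46x on [0,1]; f_n(x) = min(14.46x, n). At n = 7:
Step 1: f(x) reaches 7 at x = 7/14.46 = 0.484094
Step 2: integral(f_7) = integral(14.46x, 0, 0.484094) + integral(7, 0.484094, 1)
       = 14.46*0.484094^2/2 + 7*(1 - 0.484094)
       = 1.694329 + 3.611342
       = 5.305671
Step 3: As n -> infinity, f_n increases to f, so by MCT integral(f_n) -> integral(f) = 14.46/2 = 7.23.
Convergence: integral(f_7) = 5.305671 -> 7.23 as n -> infinity


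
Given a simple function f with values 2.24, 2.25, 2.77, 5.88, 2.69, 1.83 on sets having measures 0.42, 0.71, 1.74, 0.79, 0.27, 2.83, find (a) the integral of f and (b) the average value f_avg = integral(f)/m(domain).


Step 1: Integral = sum(value_i * measure_i)
= 2.24*0.42 + 2.25*0.71 + 2.77*1.74 + 5.88*0.79 + 2.69*0.27 + 1.83*2.83
= 0.9408 + 1.5975 + 4.8198 + 4.6452 + 0.7263 + 5.1789
= 17.9085
Step 2: Total measure of domain = 0.42 + 0.71 + 1.74 + 0.79 + 0.27 + 2.83 = 6.76
Step 3: Average value = 17.9085 / 6.76 = 2.649186


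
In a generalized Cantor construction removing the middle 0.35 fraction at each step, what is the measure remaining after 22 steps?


Step 1: At each step, fraction remaining = 1 - 0.35 = 0.65
Step 2: After 22 steps, measure = (0.65)^22
Result = 7.657621e-05


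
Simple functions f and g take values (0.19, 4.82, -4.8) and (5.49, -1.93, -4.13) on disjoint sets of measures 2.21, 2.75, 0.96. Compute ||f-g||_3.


Step 1: Compute differences f_i - g_i:
  0.19 - 5.49 = -5.3
  4.82 - -1.93 = 6.75
  -4.8 - -4.13 = -0.67
Step 2: Compute |diff|^3 * measure for each set:
  |-5.3|^3 * 2.21 = 148.877 * 2.21 = 329.01817
  |6.75|^3 * 2.75 = 307.546875 * 2.75 = 845.753906
  |-0.67|^3 * 0.96 = 0.300763 * 0.96 = 0.288732
Step 3: Sum = 1175.060809
Step 4: ||f-g||_3 = (1175.060809)^(1/3) = 10.552454


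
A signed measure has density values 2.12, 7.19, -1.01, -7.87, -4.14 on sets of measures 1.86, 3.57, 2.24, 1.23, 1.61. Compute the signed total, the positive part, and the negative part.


Step 1: Compute signed measure on each set:
  Set 1: 2.12 * 1.86 = 3.9432
  Set 2: 7.19 * 3.57 = 25.6683
  Set 3: -1.01 * 2.24 = -2.2624
  Set 4: -7.87 * 1.23 = -9.6801
  Set 5: -4.14 * 1.61 = -6.6654
Step 2: Total signed measure = (3.9432) + (25.6683) + (-2.2624) + (-9.6801) + (-6.6654)
     = 11.0036
Step 3: Positive part mu+(X) = sum of positive contributions = 29.6115
Step 4: Negative part mu-(X) = |sum of negative contributions| = 18.6079


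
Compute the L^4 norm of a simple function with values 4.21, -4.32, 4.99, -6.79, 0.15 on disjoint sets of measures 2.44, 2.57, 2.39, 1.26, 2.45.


Step 1: Compute |f_i|^4 for each value:
  |4.21|^4 = 314.143721
  |-4.32|^4 = 348.285174
  |4.99|^4 = 620.01498
  |-6.79|^4 = 2125.588037
  |0.15|^4 = 5.062500e-04
Step 2: Multiply by measures and sum:
  314.143721 * 2.44 = 766.510679
  348.285174 * 2.57 = 895.092897
  620.01498 * 2.39 = 1481.835802
  2125.588037 * 1.26 = 2678.240926
  5.062500e-04 * 2.45 = 0.00124
Sum = 766.510679 + 895.092897 + 1481.835802 + 2678.240926 + 0.00124 = 5821.681544
Step 3: Take the p-th root:
||f||_4 = (5821.681544)^(1/4) = 8.734984


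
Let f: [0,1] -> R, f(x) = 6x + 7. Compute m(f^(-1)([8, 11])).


f^(-1)([8, 11]) = {x : 8 <= 6x + 7 <= 11}
Solving: (8 - 7)/6 <= x <= (11 - 7)/6
= [0.166667, 0.666667]
Intersecting with [0,1]: [0.166667, 0.666667]
Measure = 0.666667 - 0.166667 = 0.5


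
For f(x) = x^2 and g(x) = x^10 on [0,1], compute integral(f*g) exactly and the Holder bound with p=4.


Step 1: Exact integral of f*g = integral(x^12, 0, 1) = 1/13
     = 0.076923
Step 2: Holder bound with p=4, q=1.333333:
  ||f||_p = (integral x^8 dx)^(1/4) = (1/9)^(1/4) = 0.57735
  ||g||_q = (integral x^13.333333 dx)^(1/1.333333) = (1/14.333333)^(1/1.333333) = 0.13575
Step 3: Holder bound = ||f||_p * ||g||_q = 0.57735 * 0.13575 = 0.078375
Verification: 0.076923 <= 0.078375 (Holder holds)


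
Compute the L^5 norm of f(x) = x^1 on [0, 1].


Step 1: ||f||_5 = (integral_0^1 |x^1|^5 dx)^(1/5)
     = (integral_0^1 x^5 dx)^(1/5)
Step 2: integral_0^1 x^5 dx = [x^6/(6)] from 0 to 1 = 1^6/6
     = 1/6 = 0.166667
Step 3: ||f||_5 = (0.166667)^(1/5) = 0.698827


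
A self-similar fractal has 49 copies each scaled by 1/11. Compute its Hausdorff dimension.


For a self-similar set with N copies scaled by 1/r:
dim_H = log(N)/log(r) = log(49)/log(11)
= 3.89182/2.397895
= 1.623015


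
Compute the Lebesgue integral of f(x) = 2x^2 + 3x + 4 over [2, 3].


The Lebesgue integral of a Riemann-integrable function agrees with the Riemann integral.
Antiderivative F(x) = (2/3)x^3 + (3/2)x^2 + 4x
F(3) = (2/3)*3^3 + (3/2)*3^2 + 4*3
     = (2/3)*27 + (3/2)*9 + 4*3
     = 18 + 13.5 + 12
     = 43.5
F(2) = 19.333333
Integral = F(3) - F(2) = 43.5 - 19.333333 = 24.166667


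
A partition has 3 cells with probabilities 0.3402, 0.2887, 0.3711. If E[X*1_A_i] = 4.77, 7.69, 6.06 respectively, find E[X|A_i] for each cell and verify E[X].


For each cell A_i: E[X|A_i] = E[X*1_A_i] / P(A_i)
Step 1: E[X|A_1] = 4.77 / 0.3402 = 14.021164
Step 2: E[X|A_2] = 7.69 / 0.2887 = 26.636647
Step 3: E[X|A_3] = 6.06 / 0.3711 = 16.32983
Verification: E[X] = sum E[X*1_A_i] = 4.77 + 7.69 + 6.06 = 18.52


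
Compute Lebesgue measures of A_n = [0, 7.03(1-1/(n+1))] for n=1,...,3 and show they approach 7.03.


By continuity of measure from below: if A_n increases to A, then m(A_n) -> m(A).
Here A = [0, 7.03], so m(A) = 7.03
Step 1: a_1 = 7.03*(1 - 1/2) = 3.515, m(A_1) = 3.515
Step 2: a_2 = 7.03*(1 - 1/3) = 4.6867, m(A_2) = 4.6867
Step 3: a_3 = 7.03*(1 - 1/4) = 5.2725, m(A_3) = 5.2725
Limit: m(A_n) -> m([0,7.03]) = 7.03


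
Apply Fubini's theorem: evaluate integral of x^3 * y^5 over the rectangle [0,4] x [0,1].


By Fubini's theorem, the double integral factors as a product of single integrals:
Step 1: integral_0^4 x^3 dx = [x^4/4] from 0 to 4
     = 4^4/4 = 64
Step 2: integral_0^1 y^5 dy = [y^6/6] from 0 to 1
     = 1^6/6 = 0.166667
Step 3: Double integral = 64 * 0.166667 = 10.666667


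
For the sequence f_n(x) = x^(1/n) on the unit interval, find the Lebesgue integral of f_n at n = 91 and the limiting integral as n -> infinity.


At n = 91: f_91(x) = x^(1/91).
Step 1: integral(x^(1/91), 0, 1) = [x^(1/91+1) / (1/91+1)] from 0 to 1
     = 1 / (1/91 + 1) = 1 / ((91+1)/91) = 91/(91+1)
     = 91/92 = 0.98913
Step 2: As n -> infinity, f_n(x) = x^(1/n) -> 1 for x in (0,1], and f_n is increasing in n.
By MCT, lim_n integral(f_n) = integral(lim_n f_n) = integral(1, 0, 1) = 1.
Step 3: Verify convergence: 91/92 = 0.98913 -> 1


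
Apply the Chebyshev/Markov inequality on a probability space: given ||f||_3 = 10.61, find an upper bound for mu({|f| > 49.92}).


Chebyshev/Markov inequality: mu(|f| > eps) <= (||f||_p / eps)^p
Step 1: ||f||_3 / eps = 10.61 / 49.92 = 0.21254
Step 2: Raise to power p = 3:
  (0.21254)^3 = 0.009601
Step 3: Therefore mu(|f| > 49.92) <= 0.009601


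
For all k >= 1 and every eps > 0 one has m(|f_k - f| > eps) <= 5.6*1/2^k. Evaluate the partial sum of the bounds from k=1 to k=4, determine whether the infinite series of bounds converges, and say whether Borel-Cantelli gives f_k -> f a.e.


Step 1: List the terms 5.6*1/2^k for k = 1 to 4:
  k=1: 2.8
  k=2: 1.4
  k=3: 0.7
  k=4: 0.35
Step 2: Partial sum = 2.8 + 1.4 + 0.7 + 0.35
     = 5.25
Step 3: The full series sum_(k>=1) 5.6*1/2^k converges (geometric series with ratio 1/2 < 1; a constant multiple of a convergent series converges).
Step 4: Fix eps > 0. Since sum_k m(|f_k - f| > eps) < infinity, the Borel-Cantelli lemma gives
        m(limsup_k {|f_k - f| > eps}) = 0, i.e. for a.e. x, |f_k(x) - f(x)| <= eps for all large k.
        Applying this with eps = 1/j for j = 1, 2, ... and intersecting the countably many full-measure sets,
        for a.e. x we get limsup_k |f_k(x) - f(x)| <= 1/j for every j, hence f_k -> f almost everywhere.
Conclusion: series converges; Borel-Cantelli yields f_k -> f a.e.


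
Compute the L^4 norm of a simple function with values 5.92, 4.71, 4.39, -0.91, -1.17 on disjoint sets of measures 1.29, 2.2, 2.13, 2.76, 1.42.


Step 1: Compute |f_i|^4 for each value:
  |5.92|^4 = 1228.250153
  |4.71|^4 = 492.134293
  |4.39|^4 = 371.413838
  |-0.91|^4 = 0.68575
  |-1.17|^4 = 1.873887
Step 2: Multiply by measures and sum:
  1228.250153 * 1.29 = 1584.442697
  492.134293 * 2.2 = 1082.695444
  371.413838 * 2.13 = 791.111476
  0.68575 * 2.76 = 1.892669
  1.873887 * 1.42 = 2.66092
Sum = 1584.442697 + 1082.695444 + 791.111476 + 1.892669 + 2.66092 = 3462.803206
Step 3: Take the p-th root:
||f||_4 = (3462.803206)^(1/4) = 7.671088


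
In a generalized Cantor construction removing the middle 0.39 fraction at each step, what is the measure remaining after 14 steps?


Step 1: At each step, fraction remaining = 1 - 0.39 = 0.61
Step 2: After 14 steps, measure = (0.61)^14
Result = 9.876833e-04


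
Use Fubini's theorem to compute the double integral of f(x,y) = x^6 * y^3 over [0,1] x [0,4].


By Fubini's theorem, the double integral factors as a product of single integrals:
Step 1: integral_0^1 x^6 dx = [x^7/7] from 0 to 1
     = 1^7/7 = 0.142857
Step 2: integral_0^4 y^3 dy = [y^4/4] from 0 to 4
     = 4^4/4 = 64
Step 3: Double integral = 0.142857 * 64 = 9.142857


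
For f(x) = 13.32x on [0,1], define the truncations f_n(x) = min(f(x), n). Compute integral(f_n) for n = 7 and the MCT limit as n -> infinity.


f(x) = 13.32x on [0,1]; f_n(x) = min(13.32x, n). At n = 7:
Step 1: f(x) reaches 7 at x = 7/13.32 = 0.525526
Step 2: integral(f_7) = integral(13.32x, 0, 0.525526) + integral(7, 0.525526, 1)
       = 13.32*0.525526^2/2 + 7*(1 - 0.525526)
       = 1.839339 + 3.321321
       = 5.160661
Step 3: As n -> infinity, f_n increases to f, so by MCT integral(f_n) -> integral(f) = 13.32/2 = 6.66.
Convergence: integral(f_7) = 5.160661 -> 6.66 as n -> infinity


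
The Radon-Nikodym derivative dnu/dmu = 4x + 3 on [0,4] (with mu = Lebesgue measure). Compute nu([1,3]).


nu(A) = integral_A (dnu/dmu) dmu = integral_1^3 (4x + 3) dx
Step 1: Antiderivative F(x) = (4/2)x^2 + 3x
Step 2: F(3) = (4/2)*3^2 + 3*3 = 18 + 9 = 27
Step 3: F(1) = (4/2)*1^2 + 3*1 = 2 + 3 = 5
Step 4: nu([1,3]) = F(3) - F(1) = 27 - 5 = 22


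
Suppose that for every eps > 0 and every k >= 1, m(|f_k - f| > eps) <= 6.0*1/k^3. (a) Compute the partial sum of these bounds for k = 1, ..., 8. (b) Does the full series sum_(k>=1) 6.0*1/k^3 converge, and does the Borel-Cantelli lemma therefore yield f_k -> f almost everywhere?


Step 1: List the terms 6.0*1/k^3 for k = 1 to 8:
  k=1: 6
  k=2: 0.75
  k=3: 0.222222
  k=4: 0.09375
  k=5: 0.048
  k=6: 0.027778
  k=7: 0.017493
  k=8: 0.011719
Step 2: Partial sum = 6 + 0.75 + 0.222222 + 0.09375 + 0.048 + 0.027778 + 0.017493 + 0.011719
     = 7.170961
Step 3: The full series sum_(k>=1) 6.0*1/k^3 converges (p-series with p = 3 > 1; a constant multiple of a convergent series converges).
Step 4: Fix eps > 0. Since sum_k m(|f_k - f| > eps) < infinity, the Borel-Cantelli lemma gives
        m(limsup_k {|f_k - f| > eps}) = 0, i.e. for a.e. x, |f_k(x) - f(x)| <= eps for all large k.
        Applying this with eps = 1/j for j = 1, 2, ... and intersecting the countably many full-measure sets,
        for a.e. x we get limsup_k |f_k(x) - f(x)| <= 1/j for every j, hence f_k -> f almost everywhere.
Conclusion: series converges; Borel-Cantelli yields f_k -> f a.e.


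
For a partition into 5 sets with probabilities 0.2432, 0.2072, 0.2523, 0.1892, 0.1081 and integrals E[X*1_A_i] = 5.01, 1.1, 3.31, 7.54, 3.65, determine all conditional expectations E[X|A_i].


For each cell A_i: E[X|A_i] = E[X*1_A_i] / P(A_i)
Step 1: E[X|A_1] = 5.01 / 0.2432 = 20.600329
Step 2: E[X|A_2] = 1.1 / 0.2072 = 5.30888
Step 3: E[X|A_3] = 3.31 / 0.2523 = 13.119302
Step 4: E[X|A_4] = 7.54 / 0.1892 = 39.852008
Step 5: E[X|A_5] = 3.65 / 0.1081 = 33.765032
Verification: E[X] = sum E[X*1_A_i] = 5.01 + 1.1 + 3.31 + 7.54 + 3.65 = 20.61


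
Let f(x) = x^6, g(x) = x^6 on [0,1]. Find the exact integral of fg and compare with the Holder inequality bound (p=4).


Step 1: Exact integral of f*g = integral(x^12, 0, 1) = 1/13
     = 0.076923
Step 2: Holder bound with p=4, q=1.333333:
  ||f||_p = (integral x^24 dx)^(1/4) = (1/25)^(1/4) = 0.447214
  ||g||_q = (integral x^8 dx)^(1/1.333333) = (1/9)^(1/1.333333) = 0.19245
Step 3: Holder bound = ||f||_p * ||g||_q = 0.447214 * 0.19245 = 0.086066
Verification: 0.076923 <= 0.086066 (Holder holds)


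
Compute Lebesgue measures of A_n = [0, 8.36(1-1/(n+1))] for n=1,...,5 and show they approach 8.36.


By continuity of measure from below: if A_n increases to A, then m(A_n) -> m(A).
Here A = [0, 8.36], so m(A) = 8.36
Step 1: a_1 = 8.36*(1 - 1/2) = 4.18, m(A_1) = 4.18
Step 2: a_2 = 8.36*(1 - 1/3) = 5.5733, m(A_2) = 5.5733
Step 3: a_3 = 8.36*(1 - 1/4) = 6.27, m(A_3) = 6.27
Step 4: a_4 = 8.36*(1 - 1/5) = 6.688, m(A_4) = 6.688
Step 5: a_5 = 8.36*(1 - 1/6) = 6.9667, m(A_5) = 6.9667
Limit: m(A_n) -> m([0,8.36]) = 8.36


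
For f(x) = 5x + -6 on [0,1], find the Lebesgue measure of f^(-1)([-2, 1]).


f^(-1)([-2, 1]) = {x : -2 <= 5x + -6 <= 1}
Solving: (-2 - -6)/5 <= x <= (1 - -6)/5
= [0.8, 1.4]
Intersecting with [0,1]: [0.8, 1]
Measure = 1 - 0.8 = 0.2


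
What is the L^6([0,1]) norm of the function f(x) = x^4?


Step 1: ||f||_6 = (integral_0^1 |x^4|^6 dx)^(1/6)
     = (integral_0^1 x^24 dx)^(1/6)
Step 2: integral_0^1 x^24 dx = [x^25/(25)] from 0 to 1 = 1^25/25
     = 1/25 = 0.04
Step 3: ||f||_6 = (0.04)^(1/6) = 0.584804


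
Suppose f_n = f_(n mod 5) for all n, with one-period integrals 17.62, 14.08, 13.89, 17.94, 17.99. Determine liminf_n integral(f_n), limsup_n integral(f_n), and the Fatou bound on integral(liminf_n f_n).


The sequence (integral(f_n)) is periodic with period 5, repeating the values 17.62, 14.08, 13.89, 17.94, 17.99 indefinitely.
Step 1: For a periodic sequence, every tail (a_m, a_(m+1), ...) contains all 5 period values infinitely often.
Step 2: Hence inf of every tail = min of the period values = min(17.62, 14.08, 13.89, 17.94, 17.99) = 13.89.
        liminf_n integral(f_n) = sup over m of (inf of tail from m) = 13.89.
Step 3: Similarly sup of every tail = max of the period values = 17.99.
        limsup_n integral(f_n) = 17.99.
Step 4: Fatou's lemma: integral(liminf_n f_n) <= liminf_n integral(f_n) = 13.89.
        So the integral of the pointwise liminf is at most 13.89.


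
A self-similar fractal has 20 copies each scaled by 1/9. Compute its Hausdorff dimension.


For a self-similar set with N copies scaled by 1/r:
dim_H = log(N)/log(r) = log(20)/log(9)
= 2.995732/2.197225
= 1.363417


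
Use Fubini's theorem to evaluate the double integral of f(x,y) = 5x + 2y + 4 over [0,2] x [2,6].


By Fubini, integrate in x first, then y.
Step 1: Fix y, integrate over x in [0,2]:
  integral(5x + 2y + 4, x=0..2)
  = 5*(2^2 - 0^2)/2 + (2y + 4)*(2 - 0)
  = 10 + (2y + 4)*2
  = 10 + 4y + 8
  = 18 + 4y
Step 2: Integrate over y in [2,6]:
  integral(18 + 4y, y=2..6)
  = 18*4 + 4*(6^2 - 2^2)/2
  = 72 + 64
  = 136


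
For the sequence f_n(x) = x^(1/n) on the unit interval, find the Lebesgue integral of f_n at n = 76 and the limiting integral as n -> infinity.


At n = 76: f_76(x) = x^(1/76).
Step 1: integral(x^(1/76), 0, 1) = [x^(1/76+1) / (1/76+1)] from 0 to 1
     = 1 / (1/76 + 1) = 1 / ((76+1)/76) = 76/(76+1)
     = 76/77 = 0.987013
Step 2: As n -> infinity, f_n(x) = x^(1/n) -> 1 for x in (0,1], and f_n is increasing in n.
By MCT, lim_n integral(f_n) = integral(lim_n f_n) = integral(1, 0, 1) = 1.
Step 3: Verify convergence: 76/77 = 0.987013 -> 1


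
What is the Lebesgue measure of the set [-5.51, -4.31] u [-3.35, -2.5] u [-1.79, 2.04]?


For pairwise disjoint intervals, m(union) = sum of lengths.
= (-4.31 - -5.51) + (-2.5 - -3.35) + (2.04 - -1.79)
= 1.2 + 0.85 + 3.83
= 5.88


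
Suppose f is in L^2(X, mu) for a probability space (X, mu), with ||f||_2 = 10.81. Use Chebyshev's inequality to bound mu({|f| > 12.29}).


Chebyshev/Markov inequality: mu(|f| > eps) <= (||f||_p / eps)^p
Step 1: ||f||_2 / eps = 10.81 / 12.29 = 0.879577
Step 2: Raise to power p = 2:
  (0.879577)^2 = 0.773656
Step 3: Therefore mu(|f| > 12.29) <= 0.773656


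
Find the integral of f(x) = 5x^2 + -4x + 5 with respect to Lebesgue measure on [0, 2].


The Lebesgue integral of a Riemann-integrable function agrees with the Riemann integral.
Antiderivative F(x) = (5/3)x^3 + (-4/2)x^2 + 5x
F(2) = (5/3)*2^3 + (-4/2)*2^2 + 5*2
     = (5/3)*8 + (-4/2)*4 + 5*2
     = 13.333333 + -8 + 10
     = 15.333333
F(0) = 0.0
Integral = F(2) - F(0) = 15.333333 - 0.0 = 15.333333


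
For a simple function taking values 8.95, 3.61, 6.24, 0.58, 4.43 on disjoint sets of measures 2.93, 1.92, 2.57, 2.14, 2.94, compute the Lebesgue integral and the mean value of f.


Step 1: Integral = sum(value_i * measure_i)
= 8.95*2.93 + 3.61*1.92 + 6.24*2.57 + 0.58*2.14 + 4.43*2.94
= 26.2235 + 6.9312 + 16.0368 + 1.2412 + 13.0242
= 63.4569
Step 2: Total measure of domain = 2.93 + 1.92 + 2.57 + 2.14 + 2.94 = 12.5
Step 3: Average value = 63.4569 / 12.5 = 5.076552


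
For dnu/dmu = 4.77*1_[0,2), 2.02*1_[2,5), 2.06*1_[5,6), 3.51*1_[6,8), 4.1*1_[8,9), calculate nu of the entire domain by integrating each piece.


Integrate each piece of the Radon-Nikodym derivative:
Step 1: integral_0^2 4.77 dx = 4.77*(2-0) = 4.77*2 = 9.54
Step 2: integral_2^5 2.02 dx = 2.02*(5-2) = 2.02*3 = 6.06
Step 3: integral_5^6 2.06 dx = 2.06*(6-5) = 2.06*1 = 2.06
Step 4: integral_6^8 3.51 dx = 3.51*(8-6) = 3.51*2 = 7.02
Step 5: integral_8^9 4.1 dx = 4.1*(9-8) = 4.1*1 = 4.1
Total: 9.54 + 6.06 + 2.06 + 7.02 + 4.1 = 28.78


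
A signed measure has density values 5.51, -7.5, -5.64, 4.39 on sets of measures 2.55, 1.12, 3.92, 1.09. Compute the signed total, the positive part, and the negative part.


Step 1: Compute signed measure on each set:
  Set 1: 5.51 * 2.55 = 14.0505
  Set 2: -7.5 * 1.12 = -8.4
  Set 3: -5.64 * 3.92 = -22.1088
  Set 4: 4.39 * 1.09 = 4.7851
Step 2: Total signed measure = (14.0505) + (-8.4) + (-22.1088) + (4.7851)
     = -11.6732
Step 3: Positive part mu+(X) = sum of positive contributions = 18.8356
Step 4: Negative part mu-(X) = |sum of negative contributions| = 30.5088


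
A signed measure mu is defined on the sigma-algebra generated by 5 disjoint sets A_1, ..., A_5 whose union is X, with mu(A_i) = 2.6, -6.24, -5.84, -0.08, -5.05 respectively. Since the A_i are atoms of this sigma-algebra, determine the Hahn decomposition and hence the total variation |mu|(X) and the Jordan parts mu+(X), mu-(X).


Step 1: Every measurable set is a union of atoms (the cells / points), so a Hahn decomposition is
  obtained by grouping atoms by sign: P = union of atoms with mu > 0, N = union of the remaining atoms.
  Atoms in P (indices): 1;  atoms in N (indices): 2, 3, 4, 5
  Positive values: 2.6
  Negative values: -6.24, -5.84, -0.08, -5.05
Step 2: mu+(X) = mu(P) = sum of positive atom values = 2.6
Step 3: mu-(X) = -mu(N) = sum of |negative atom values| = 17.21
Step 4: |mu|(X) = mu+(X) + mu-(X) = 2.6 + 17.21 = 19.81


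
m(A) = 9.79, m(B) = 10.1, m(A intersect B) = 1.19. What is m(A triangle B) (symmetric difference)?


m(A Delta B) = m(A) + m(B) - 2*m(A n B)
= 9.79 + 10.1 - 2*1.19
= 9.79 + 10.1 - 2.38
= 17.51


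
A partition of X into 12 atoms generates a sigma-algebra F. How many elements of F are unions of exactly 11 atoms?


Each element of F is a union of some subset of the 12 atoms.
Elements that are unions of exactly 11 atoms correspond to 11-element subsets of the 12 atoms.
Count = C(12, 11) = 12! / (11! * 1!) = 12.


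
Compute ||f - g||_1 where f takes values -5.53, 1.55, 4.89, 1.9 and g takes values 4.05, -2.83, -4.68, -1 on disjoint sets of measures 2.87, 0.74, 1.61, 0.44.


Step 1: Compute differences f_i - g_i:
  -5.53 - 4.05 = -9.58
  1.55 - -2.83 = 4.38
  4.89 - -4.68 = 9.57
  1.9 - -1 = 2.9
Step 2: Compute |diff|^1 * measure for each set:
  |-9.58|^1 * 2.87 = 9.58 * 2.87 = 27.4946
  |4.38|^1 * 0.74 = 4.38 * 0.74 = 3.2412
  |9.57|^1 * 1.61 = 9.57 * 1.61 = 15.4077
  |2.9|^1 * 0.44 = 2.9 * 0.44 = 1.276
Step 3: Sum = 47.4195
Step 4: ||f-g||_1 = (47.4195)^(1/1) = 47.4195


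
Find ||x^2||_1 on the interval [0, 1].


Step 1: ||f||_1 = (integral_0^1 |x^2|^1 dx)^(1/1)
     = (integral_0^1 x^2 dx)^(1/1)
Step 2: integral_0^1 x^2 dx = [x^3/(3)] from 0 to 1 = 1^3/3
     = 1/3 = 0.333333
Step 3: ||f||_1 = (0.333333)^(1/1) = 0.333333


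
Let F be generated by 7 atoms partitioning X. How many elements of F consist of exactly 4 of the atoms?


Each element of F is a union of some subset of the 7 atoms.
Elements that are unions of exactly 4 atoms correspond to 4-element subsets of the 7 atoms.
Count = C(7, 4) = 7! / (4! * 3!) = 35.


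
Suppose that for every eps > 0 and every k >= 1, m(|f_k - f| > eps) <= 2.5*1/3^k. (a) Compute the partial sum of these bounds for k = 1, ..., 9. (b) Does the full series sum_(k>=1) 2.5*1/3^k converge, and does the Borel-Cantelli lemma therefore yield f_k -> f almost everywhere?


Step 1: List the terms 2.5*1/3^k for k = 1 to 9:
  k=1: 0.833333
  k=2: 0.277778
  k=3: 0.092593
  k=4: 0.030864
  k=5: 0.010288
  k=6: 0.003429
  k=7: 0.001143
  k=8: 3.810395e-04
  k=9: 1.270132e-04
Step 2: Partial sum = 0.833333 + 0.277778 + 0.092593 + 0.030864 + 0.010288 + 0.003429 + 0.001143 + 3.810395e-04 + 1.270132e-04
     = 1.249936
Step 3: The full series sum_(k>=1) 2.5*1/3^k converges (geometric series with ratio 1/3 < 1; a constant multiple of a convergent series converges).
Step 4: Fix eps > 0. Since sum_k m(|f_k - f| > eps) < infinity, the Borel-Cantelli lemma gives
        m(limsup_k {|f_k - f| > eps}) = 0, i.e. for a.e. x, |f_k(x) - f(x)| <= eps for all large k.
        Applying this with eps = 1/j for j = 1, 2, ... and intersecting the countably many full-measure sets,
        for a.e. x we get limsup_k |f_k(x) - f(x)| <= 1/j for every j, hence f_k -> f almost everywhere.
Conclusion: series converges; Borel-Cantelli yields f_k -> f a.e.


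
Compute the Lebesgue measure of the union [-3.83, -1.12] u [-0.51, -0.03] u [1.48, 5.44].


For pairwise disjoint intervals, m(union) = sum of lengths.
= (-1.12 - -3.83) + (-0.03 - -0.51) + (5.44 - 1.48)
= 2.71 + 0.48 + 3.96
= 7.15


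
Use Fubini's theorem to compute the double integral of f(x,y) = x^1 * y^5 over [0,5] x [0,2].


By Fubini's theorem, the double integral factors as a product of single integrals:
Step 1: integral_0^5 x^1 dx = [x^2/2] from 0 to 5
     = 5^2/2 = 12.5
Step 2: integral_0^2 y^5 dy = [y^6/6] from 0 to 2
     = 2^6/6 = 10.666667
Step 3: Double integral = 12.5 * 10.666667 = 133.333333


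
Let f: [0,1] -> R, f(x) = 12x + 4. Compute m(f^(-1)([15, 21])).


f^(-1)([15, 21]) = {x : 15 <= 12x + 4 <= 21}
Solving: (15 - 4)/12 <= x <= (21 - 4)/12
= [0.916667, 1.416667]
Intersecting with [0,1]: [0.916667, 1]
Measure = 1 - 0.916667 = 0.083333


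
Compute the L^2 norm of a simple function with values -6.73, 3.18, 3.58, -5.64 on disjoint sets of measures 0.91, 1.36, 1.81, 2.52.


Step 1: Compute |f_i|^2 for each value:
  |-6.73|^2 = 45.2929
  |3.18|^2 = 10.1124
  |3.58|^2 = 12.8164
  |-5.64|^2 = 31.8096
Step 2: Multiply by measures and sum:
  45.2929 * 0.91 = 41.216539
  10.1124 * 1.36 = 13.752864
  12.8164 * 1.81 = 23.197684
  31.8096 * 2.52 = 80.160192
Sum = 41.216539 + 13.752864 + 23.197684 + 80.160192 = 158.327279
Step 3: Take the p-th root:
||f||_2 = (158.327279)^(1/2) = 12.582817


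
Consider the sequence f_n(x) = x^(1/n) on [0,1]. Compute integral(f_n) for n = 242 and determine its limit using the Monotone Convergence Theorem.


At n = 242: f_242(x) = x^(1/242).
Step 1: integral(x^(1/242), 0, 1) = [x^(1/242+1) / (1/242+1)] from 0 to 1
     = 1 / (1/242 + 1) = 1 / ((242+1)/242) = 242/(242+1)
     = 242/243 = 0.995885
Step 2: As n -> infinity, f_n(x) = x^(1/n) -> 1 for x in (0,1], and f_n is increasing in n.
By MCT, lim_n integral(f_n) = integral(lim_n f_n) = integral(1, 0, 1) = 1.
Step 3: Verify convergence: 242/243 = 0.995885 -> 1


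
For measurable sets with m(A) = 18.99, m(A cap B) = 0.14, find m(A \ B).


m(A \ B) = m(A) - m(A n B)
= 18.99 - 0.14
= 18.85


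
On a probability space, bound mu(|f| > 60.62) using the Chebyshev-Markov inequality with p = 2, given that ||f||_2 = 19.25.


Chebyshev/Markov inequality: mu(|f| > eps) <= (||f||_p / eps)^p
Step 1: ||f||_2 / eps = 19.25 / 60.62 = 0.317552
Step 2: Raise to power p = 2:
  (0.317552)^2 = 0.100839
Step 3: Therefore mu(|f| > 60.62) <= 0.100839
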